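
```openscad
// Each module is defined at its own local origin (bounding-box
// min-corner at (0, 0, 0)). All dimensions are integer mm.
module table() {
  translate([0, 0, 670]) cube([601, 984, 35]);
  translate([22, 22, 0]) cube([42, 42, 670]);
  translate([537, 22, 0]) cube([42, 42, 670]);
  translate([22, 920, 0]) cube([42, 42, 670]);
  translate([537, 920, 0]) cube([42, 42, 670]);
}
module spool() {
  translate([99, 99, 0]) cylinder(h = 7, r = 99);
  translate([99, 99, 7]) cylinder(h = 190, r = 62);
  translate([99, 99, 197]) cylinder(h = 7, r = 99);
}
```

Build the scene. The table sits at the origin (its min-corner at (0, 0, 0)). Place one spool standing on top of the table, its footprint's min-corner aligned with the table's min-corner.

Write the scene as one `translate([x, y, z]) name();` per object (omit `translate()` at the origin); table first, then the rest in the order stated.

table();
translate([0, 0, 705]) spool();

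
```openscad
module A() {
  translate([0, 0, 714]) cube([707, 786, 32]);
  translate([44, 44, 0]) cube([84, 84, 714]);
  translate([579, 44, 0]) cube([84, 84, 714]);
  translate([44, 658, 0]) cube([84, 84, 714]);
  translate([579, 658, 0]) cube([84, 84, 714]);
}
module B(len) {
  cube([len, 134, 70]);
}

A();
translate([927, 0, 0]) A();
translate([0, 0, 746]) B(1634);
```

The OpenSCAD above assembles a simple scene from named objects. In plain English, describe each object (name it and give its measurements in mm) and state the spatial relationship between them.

A is a table: top 707 mm (x) × 786 mm (y), 32 mm thick, upper face at z = 746 mm, on four 84×84 mm square legs, each inset 44 mm from the nearest pair of top edges, running from z = 0 to the bottom of the top.

B is a rectangular beam 1634 mm long (x), 134 mm deep (y), 70 mm thick (z).

The beam spans the tops of two tables placed 220 mm apart, resting at z = 746 mm.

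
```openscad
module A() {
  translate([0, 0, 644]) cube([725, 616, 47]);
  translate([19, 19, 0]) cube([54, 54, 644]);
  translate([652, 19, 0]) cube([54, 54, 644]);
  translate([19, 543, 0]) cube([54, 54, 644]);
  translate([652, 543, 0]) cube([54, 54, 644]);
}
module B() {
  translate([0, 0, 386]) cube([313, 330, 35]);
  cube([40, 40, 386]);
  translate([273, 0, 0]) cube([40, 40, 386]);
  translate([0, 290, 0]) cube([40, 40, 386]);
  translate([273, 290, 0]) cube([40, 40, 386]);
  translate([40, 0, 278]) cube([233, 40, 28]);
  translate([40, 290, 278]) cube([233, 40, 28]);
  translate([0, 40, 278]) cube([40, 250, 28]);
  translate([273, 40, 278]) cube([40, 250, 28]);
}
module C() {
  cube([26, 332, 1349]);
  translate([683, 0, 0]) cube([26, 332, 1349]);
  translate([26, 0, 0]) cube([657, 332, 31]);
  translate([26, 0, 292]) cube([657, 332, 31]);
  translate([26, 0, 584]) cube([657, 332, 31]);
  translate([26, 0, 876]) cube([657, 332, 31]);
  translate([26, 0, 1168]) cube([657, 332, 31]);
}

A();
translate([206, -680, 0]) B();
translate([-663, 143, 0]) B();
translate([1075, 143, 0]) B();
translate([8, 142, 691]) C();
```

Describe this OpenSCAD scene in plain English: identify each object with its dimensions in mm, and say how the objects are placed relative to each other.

A is a rectangular dining table. The top is 725×616×47 mm with its upper surface at z = 691 mm. It stands on four 54×54 mm square legs, each inset 19 mm from the nearest pair of top edges, running from the floor to the underside of the top.

B is a four-legged stool. The seat is a 313×330×35 mm slab whose top surface is at z = 421 mm; four square legs, each 40×40 mm in cross-section, run from the floor (z = 0) to the underside of the seat, each flush with a corner of the seat. Four stretchers, 40 mm wide and 28 mm tall, connect adjacent legs with their undersides at z = 278 mm, each running between the inner faces of the legs it joins and aligned with the legs' outer faces on the other axis.

C is an open bookshelf. Two side panels, each 26 mm thick, 332 mm deep and 1349 mm tall, stand 709 mm apart (outside-to-outside). Between them sit 5 shelves, each 31 mm thick and 332 mm deep, spanning the full gap between the sides. The bottom shelf rests on the floor (its underside at z = 0) and the clear gap between one shelf's top and the next shelf's underside is 261 mm.

Three stools sit around the table at the −y, −x, +x sides. The bookshelf is on top of the table, centred.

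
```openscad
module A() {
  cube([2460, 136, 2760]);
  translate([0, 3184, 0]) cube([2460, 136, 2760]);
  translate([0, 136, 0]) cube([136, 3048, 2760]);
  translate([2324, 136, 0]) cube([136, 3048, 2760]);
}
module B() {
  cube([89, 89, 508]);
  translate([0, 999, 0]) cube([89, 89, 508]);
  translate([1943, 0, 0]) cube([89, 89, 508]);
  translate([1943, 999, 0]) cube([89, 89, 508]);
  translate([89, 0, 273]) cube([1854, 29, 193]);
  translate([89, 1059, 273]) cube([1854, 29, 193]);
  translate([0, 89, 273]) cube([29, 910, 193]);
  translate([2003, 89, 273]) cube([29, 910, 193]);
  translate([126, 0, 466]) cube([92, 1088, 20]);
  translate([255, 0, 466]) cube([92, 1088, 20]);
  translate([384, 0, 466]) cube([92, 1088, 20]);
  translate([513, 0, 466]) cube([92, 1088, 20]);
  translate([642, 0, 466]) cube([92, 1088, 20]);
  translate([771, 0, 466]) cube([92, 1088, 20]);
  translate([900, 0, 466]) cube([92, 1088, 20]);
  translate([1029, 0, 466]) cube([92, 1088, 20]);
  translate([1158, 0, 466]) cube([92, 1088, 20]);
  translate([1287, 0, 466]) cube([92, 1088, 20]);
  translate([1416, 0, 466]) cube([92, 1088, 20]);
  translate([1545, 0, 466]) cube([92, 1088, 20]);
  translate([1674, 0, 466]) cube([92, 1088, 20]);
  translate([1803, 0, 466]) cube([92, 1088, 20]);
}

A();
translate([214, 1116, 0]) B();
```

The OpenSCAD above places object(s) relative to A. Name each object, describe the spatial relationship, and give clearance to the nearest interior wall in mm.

Clearances: x = 78, y = 980; minimum 78 mm.

A is a house frame. B is a bed frame. The bed frame sits inside the house frame, centred. The clearance to the nearest interior wall is 78 mm.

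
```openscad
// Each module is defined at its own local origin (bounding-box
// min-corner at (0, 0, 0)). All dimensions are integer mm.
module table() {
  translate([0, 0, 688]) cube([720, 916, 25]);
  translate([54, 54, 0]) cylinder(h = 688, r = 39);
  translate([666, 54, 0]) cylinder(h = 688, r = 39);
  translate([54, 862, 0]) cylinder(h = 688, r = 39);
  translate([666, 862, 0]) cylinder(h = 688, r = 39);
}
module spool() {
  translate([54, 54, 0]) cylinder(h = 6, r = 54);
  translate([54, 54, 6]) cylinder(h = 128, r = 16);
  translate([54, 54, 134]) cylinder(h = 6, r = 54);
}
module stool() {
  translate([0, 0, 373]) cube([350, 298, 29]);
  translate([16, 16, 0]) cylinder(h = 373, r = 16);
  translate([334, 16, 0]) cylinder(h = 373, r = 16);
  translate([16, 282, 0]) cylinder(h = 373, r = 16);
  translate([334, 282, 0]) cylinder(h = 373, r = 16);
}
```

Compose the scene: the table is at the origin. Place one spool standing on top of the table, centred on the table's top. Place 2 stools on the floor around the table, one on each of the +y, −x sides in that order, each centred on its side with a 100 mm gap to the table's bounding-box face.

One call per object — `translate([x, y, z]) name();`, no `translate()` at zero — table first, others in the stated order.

table();
translate([306, 404, 713]) spool();
translate([185, 1016, 0]) stool();
translate([-450, 309, 0]) stool();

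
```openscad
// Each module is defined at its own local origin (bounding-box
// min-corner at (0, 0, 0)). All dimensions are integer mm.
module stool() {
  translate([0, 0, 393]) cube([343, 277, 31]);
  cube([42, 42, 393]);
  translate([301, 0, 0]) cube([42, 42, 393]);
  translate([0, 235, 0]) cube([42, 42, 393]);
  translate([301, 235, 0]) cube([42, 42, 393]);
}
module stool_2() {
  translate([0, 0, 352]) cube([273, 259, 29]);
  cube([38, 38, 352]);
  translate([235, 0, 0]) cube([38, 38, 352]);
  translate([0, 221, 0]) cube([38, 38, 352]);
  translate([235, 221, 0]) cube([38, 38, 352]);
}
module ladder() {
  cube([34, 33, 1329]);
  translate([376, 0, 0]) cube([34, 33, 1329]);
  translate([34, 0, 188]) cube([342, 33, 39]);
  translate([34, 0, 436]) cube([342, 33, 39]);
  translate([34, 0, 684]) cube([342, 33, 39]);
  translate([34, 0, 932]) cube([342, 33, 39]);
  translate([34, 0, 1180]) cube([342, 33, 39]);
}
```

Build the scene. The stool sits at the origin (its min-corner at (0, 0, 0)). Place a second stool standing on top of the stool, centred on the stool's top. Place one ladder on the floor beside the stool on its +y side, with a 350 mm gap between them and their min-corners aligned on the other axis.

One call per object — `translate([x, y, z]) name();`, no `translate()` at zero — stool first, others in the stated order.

stool();
translate([35, 9, 424]) stool_2();
translate([0, 627, 0]) ladder();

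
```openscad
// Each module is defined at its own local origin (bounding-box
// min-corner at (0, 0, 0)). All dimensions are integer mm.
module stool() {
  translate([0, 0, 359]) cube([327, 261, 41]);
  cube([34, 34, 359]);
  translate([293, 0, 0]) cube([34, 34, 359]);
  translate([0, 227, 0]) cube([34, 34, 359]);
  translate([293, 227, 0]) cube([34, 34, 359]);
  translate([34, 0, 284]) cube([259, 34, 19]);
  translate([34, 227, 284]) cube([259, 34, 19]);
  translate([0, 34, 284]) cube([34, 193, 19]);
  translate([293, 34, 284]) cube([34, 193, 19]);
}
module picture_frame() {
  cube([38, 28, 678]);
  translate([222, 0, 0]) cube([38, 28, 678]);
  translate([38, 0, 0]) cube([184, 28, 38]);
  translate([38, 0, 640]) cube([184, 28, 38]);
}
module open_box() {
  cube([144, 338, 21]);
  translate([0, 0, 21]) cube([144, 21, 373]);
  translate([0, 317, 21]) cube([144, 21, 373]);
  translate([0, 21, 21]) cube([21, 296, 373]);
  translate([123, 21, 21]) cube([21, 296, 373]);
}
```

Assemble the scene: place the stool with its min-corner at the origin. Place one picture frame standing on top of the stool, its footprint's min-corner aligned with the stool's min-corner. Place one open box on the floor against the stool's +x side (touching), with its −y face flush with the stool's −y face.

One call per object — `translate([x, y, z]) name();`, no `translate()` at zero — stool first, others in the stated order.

stool();
translate([0, 0, 400]) picture_frame();
translate([327, 0, 0]) open_box();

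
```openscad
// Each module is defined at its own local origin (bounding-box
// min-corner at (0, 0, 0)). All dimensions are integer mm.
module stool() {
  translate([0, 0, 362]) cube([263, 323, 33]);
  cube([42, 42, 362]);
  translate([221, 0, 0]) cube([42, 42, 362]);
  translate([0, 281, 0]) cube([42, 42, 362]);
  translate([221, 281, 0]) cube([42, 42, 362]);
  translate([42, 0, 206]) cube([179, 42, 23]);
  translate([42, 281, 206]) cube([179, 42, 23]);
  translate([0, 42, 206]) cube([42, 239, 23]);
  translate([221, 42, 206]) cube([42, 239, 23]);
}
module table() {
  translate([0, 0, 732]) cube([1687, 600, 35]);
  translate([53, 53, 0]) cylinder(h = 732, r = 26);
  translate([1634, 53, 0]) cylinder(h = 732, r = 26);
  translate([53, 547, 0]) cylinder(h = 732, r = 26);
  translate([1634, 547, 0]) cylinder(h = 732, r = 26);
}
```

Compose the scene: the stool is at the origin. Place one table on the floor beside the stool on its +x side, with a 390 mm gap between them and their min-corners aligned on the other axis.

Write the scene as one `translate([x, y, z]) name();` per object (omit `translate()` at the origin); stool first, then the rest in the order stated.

stool();
translate([653, 0, 0]) table();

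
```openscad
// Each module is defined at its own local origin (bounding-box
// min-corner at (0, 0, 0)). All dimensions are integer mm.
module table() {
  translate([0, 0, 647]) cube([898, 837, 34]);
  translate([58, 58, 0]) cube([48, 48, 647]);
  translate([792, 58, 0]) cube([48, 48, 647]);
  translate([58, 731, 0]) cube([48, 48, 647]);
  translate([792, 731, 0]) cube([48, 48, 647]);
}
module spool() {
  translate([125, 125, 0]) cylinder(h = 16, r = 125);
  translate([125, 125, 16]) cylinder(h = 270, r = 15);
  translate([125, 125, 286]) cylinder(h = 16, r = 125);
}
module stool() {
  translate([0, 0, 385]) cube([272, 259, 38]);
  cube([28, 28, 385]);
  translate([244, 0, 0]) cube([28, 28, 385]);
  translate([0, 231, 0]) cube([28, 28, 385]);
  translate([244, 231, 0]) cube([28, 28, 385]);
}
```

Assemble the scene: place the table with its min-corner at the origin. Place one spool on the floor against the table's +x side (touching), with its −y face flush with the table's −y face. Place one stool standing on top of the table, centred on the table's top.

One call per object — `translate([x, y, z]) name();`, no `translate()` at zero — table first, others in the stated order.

table();
translate([898, 0, 0]) spool();
translate([313, 289, 681]) stool();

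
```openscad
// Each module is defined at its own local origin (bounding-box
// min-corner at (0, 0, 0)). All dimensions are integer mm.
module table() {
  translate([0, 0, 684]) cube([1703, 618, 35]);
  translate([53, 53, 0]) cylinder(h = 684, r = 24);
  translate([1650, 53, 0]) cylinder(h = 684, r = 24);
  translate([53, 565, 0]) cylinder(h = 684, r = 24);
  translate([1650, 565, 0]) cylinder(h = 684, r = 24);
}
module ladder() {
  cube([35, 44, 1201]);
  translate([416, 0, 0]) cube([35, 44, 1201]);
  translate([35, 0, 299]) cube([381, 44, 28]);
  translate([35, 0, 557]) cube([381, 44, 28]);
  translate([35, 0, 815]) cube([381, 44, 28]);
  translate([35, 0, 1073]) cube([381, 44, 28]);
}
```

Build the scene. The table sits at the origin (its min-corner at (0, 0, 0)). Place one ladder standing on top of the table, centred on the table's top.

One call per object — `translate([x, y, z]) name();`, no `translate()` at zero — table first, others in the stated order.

table();
translate([626, 287, 719]) ladder();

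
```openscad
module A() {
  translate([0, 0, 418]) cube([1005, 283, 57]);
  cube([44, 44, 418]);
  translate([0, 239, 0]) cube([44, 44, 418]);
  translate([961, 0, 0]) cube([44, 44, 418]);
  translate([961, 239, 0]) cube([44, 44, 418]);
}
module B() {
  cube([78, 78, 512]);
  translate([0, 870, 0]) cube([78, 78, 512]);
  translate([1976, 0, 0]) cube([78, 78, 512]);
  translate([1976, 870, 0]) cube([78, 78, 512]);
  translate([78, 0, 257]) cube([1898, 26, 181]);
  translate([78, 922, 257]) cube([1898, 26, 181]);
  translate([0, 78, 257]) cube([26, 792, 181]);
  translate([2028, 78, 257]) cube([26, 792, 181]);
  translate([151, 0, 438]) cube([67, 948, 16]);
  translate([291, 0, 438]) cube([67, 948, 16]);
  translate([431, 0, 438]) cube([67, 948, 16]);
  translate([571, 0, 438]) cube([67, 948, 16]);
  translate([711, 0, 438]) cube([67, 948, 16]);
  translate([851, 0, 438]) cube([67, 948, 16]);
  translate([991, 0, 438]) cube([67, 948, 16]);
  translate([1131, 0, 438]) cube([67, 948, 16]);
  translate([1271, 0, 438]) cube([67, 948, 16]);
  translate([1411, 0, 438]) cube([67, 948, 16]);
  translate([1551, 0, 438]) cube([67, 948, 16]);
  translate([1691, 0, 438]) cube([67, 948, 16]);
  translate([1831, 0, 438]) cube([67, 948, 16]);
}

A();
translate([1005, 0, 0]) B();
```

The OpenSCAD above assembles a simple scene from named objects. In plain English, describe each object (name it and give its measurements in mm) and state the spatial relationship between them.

A is a bench: a 1005×283 mm seat slab, 57 mm thick, top at z = 475 mm, on four 44×44 mm square legs flush with the seat corners and standing on z = 0.

B is a bed frame 2054 mm long (x) by 948 mm wide (y). Four 78×78 mm corner posts, 512 mm tall, at the corners of the footprint. Four rails of 26 mm thickness and 181 mm height run between adjacent posts with their undersides at z = 257 mm, their outer faces flush with the outside of the frame (the two x-running rails run between the posts' inner faces; the two y-running rails run between the posts' inner faces). 13 slats, each 67 mm wide (x) and 16 mm thick, lie across the top of the two x-running rails, running the full 948 mm width of the frame in y; the slats are evenly spaced along x between the inner faces of the end posts with equal gaps (rounded down to the nearest mm) at the −x end and between each pair — any rounding remainder accumulates at the +x end.

The bed frame is against the bench's +x side, with their −y faces flush.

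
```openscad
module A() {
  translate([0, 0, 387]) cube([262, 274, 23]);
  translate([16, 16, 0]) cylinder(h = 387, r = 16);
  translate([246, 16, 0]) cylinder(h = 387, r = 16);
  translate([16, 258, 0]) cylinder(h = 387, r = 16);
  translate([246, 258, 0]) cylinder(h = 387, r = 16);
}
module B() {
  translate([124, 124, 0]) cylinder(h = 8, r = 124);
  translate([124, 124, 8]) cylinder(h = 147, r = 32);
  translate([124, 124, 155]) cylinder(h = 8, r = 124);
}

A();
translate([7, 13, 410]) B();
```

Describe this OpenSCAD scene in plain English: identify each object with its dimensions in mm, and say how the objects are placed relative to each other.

A is a four-legged stool. The seat is a 262×274×23 mm slab whose top surface is at z = 410 mm; four round legs, each 32 mm in diameter, run from the floor (z = 0) to the underside of the seat, each leg's axis is inset half a diameter from the nearest pair of seat edges (so the leg's bounding box is flush with the corner).

B is a spool: two coaxial disc flanges of radius 124 mm and thickness 8 mm, joined by a core cylinder of radius 32 mm and height 147 mm. The lower flange rests on z = 0 and the three cylinders share a vertical axis.

The spool is on top of the stool, centred.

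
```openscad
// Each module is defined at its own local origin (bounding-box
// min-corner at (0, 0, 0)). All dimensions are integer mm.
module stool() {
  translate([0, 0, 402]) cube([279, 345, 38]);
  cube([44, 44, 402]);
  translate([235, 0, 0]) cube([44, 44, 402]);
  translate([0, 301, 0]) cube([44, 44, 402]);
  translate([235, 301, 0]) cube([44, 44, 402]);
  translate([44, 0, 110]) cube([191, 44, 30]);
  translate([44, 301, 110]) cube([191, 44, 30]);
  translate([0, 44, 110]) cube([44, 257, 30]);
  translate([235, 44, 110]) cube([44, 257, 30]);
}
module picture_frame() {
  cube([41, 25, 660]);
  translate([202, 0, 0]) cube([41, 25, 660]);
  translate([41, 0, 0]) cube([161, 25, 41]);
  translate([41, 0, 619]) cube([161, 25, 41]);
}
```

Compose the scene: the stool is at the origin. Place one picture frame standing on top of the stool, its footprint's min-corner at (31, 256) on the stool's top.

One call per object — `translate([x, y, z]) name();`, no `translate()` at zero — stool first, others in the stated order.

stool();
translate([31, 256, 440]) picture_frame();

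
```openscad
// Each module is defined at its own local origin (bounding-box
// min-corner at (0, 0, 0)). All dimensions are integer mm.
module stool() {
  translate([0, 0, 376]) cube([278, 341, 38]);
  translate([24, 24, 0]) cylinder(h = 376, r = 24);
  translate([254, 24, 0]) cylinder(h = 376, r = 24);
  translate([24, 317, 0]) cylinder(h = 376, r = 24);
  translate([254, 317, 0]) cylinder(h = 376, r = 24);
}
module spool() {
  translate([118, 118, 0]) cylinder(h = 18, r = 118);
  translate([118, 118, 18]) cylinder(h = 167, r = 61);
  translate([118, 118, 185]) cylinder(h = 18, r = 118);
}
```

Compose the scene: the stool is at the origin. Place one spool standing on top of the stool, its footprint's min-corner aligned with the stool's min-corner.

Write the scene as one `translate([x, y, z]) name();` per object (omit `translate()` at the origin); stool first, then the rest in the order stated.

stool();
translate([0, 0, 414]) spool();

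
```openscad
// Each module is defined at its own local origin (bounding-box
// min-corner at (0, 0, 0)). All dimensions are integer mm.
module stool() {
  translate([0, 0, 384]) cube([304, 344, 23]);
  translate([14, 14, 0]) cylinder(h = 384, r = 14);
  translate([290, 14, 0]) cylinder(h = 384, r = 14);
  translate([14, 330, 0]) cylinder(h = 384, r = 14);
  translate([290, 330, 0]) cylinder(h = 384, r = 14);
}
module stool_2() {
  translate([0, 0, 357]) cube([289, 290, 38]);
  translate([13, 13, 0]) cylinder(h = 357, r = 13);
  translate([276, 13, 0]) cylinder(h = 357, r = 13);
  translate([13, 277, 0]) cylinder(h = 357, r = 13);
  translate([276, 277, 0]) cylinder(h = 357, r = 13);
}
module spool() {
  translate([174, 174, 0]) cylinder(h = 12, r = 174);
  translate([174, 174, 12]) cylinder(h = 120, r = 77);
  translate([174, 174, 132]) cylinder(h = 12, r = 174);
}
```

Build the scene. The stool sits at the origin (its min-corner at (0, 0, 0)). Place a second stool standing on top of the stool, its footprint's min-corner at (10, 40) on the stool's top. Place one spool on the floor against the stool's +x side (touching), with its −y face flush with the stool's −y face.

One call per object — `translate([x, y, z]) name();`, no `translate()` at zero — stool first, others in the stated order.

stool();
translate([10, 40, 407]) stool_2();
translate([304, 0, 0]) spool();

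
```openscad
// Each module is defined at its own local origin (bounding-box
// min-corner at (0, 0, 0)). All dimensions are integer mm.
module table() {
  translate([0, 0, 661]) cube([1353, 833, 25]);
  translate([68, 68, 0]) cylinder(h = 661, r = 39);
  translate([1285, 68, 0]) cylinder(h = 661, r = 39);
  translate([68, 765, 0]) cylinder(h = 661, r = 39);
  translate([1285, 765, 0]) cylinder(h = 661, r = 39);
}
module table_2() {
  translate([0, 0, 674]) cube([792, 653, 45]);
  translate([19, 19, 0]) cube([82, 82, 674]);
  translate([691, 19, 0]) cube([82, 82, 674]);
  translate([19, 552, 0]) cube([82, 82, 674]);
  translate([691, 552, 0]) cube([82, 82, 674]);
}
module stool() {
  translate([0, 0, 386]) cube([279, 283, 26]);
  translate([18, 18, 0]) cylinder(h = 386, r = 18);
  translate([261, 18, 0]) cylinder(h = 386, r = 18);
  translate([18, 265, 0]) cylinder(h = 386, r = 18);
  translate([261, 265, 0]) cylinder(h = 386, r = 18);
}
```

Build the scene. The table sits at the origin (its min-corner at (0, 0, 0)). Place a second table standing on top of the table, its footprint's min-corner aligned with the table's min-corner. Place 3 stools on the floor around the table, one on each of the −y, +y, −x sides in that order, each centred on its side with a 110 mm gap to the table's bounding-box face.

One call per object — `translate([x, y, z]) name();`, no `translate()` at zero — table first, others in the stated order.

table();
translate([0, 0, 686]) table_2();
translate([537, -393, 0]) stool();
translate([537, 943, 0]) stool();
translate([-389, 275, 0]) stool();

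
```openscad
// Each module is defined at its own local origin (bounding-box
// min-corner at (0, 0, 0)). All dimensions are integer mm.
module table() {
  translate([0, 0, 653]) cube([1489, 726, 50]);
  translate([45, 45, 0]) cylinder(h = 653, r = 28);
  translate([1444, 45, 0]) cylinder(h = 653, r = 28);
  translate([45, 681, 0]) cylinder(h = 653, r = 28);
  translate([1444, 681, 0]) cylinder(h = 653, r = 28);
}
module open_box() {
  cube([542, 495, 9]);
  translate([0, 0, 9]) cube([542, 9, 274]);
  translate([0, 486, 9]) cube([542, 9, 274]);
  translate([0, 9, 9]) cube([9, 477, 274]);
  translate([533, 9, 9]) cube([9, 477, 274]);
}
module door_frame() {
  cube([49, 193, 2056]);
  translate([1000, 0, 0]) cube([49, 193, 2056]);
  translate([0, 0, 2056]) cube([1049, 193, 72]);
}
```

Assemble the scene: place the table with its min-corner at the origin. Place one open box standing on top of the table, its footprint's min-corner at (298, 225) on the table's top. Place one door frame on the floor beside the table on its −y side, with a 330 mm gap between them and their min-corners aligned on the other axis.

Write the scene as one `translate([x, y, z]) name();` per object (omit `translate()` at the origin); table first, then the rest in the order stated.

table();
translate([298, 225, 703]) open_box();
translate([0, -523, 0]) door_frame();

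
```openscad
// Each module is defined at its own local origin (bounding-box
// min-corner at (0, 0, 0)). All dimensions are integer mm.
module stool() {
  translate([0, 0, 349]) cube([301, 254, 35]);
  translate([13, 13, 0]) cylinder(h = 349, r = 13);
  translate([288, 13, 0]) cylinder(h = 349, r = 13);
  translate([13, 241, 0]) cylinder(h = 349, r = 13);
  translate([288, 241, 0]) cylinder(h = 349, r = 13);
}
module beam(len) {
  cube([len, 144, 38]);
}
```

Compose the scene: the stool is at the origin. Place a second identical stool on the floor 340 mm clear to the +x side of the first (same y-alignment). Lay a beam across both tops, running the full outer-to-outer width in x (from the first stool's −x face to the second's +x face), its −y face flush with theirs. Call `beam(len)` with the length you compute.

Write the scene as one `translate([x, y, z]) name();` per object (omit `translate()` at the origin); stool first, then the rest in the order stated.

stool();
translate([641, 0, 0]) stool();
translate([0, 0, 384]) beam(942);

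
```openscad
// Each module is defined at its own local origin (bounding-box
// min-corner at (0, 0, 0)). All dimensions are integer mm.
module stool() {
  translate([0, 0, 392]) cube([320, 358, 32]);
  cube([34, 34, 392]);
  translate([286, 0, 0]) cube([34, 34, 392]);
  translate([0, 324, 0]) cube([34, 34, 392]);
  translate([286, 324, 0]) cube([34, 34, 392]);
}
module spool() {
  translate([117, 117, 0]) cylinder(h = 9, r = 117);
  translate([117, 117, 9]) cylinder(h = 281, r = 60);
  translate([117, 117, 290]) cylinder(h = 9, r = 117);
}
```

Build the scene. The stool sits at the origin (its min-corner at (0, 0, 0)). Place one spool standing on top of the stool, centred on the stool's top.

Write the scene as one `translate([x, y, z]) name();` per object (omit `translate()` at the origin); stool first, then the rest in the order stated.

stool();
translate([43, 62, 424]) spool();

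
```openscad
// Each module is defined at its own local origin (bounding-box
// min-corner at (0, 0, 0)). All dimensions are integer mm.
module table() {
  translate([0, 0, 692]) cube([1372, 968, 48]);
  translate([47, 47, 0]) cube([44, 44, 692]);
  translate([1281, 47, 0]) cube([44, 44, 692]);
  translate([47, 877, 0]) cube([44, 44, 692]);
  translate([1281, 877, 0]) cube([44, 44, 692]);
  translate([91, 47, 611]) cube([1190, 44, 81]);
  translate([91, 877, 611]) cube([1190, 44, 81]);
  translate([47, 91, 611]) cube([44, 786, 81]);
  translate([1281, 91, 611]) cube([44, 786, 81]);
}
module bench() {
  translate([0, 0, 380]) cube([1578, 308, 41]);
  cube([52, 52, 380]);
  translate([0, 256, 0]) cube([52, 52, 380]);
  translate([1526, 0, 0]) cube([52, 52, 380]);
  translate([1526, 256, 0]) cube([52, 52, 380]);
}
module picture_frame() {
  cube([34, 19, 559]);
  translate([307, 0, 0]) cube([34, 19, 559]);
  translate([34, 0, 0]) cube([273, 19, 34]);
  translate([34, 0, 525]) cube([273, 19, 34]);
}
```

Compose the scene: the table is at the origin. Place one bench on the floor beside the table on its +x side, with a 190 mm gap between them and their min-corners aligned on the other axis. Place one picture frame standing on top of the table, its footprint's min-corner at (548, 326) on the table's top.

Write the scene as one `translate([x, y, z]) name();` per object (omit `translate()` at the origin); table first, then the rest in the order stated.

table();
translate([1562, 0, 0]) bench();
translate([548, 326, 740]) picture_frame();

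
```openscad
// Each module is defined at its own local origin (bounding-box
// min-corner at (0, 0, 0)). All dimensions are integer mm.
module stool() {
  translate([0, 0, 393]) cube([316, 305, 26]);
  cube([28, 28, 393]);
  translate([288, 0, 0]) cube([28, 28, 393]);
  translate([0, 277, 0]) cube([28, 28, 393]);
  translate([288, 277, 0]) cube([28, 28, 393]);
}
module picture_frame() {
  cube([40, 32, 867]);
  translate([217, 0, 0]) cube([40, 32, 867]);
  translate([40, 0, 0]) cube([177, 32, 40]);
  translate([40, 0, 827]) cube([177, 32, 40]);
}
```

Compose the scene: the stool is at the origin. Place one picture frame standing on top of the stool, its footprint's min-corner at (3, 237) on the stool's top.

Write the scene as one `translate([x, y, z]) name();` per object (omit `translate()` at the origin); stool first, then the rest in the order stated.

stool();
translate([3, 237, 419]) picture_frame();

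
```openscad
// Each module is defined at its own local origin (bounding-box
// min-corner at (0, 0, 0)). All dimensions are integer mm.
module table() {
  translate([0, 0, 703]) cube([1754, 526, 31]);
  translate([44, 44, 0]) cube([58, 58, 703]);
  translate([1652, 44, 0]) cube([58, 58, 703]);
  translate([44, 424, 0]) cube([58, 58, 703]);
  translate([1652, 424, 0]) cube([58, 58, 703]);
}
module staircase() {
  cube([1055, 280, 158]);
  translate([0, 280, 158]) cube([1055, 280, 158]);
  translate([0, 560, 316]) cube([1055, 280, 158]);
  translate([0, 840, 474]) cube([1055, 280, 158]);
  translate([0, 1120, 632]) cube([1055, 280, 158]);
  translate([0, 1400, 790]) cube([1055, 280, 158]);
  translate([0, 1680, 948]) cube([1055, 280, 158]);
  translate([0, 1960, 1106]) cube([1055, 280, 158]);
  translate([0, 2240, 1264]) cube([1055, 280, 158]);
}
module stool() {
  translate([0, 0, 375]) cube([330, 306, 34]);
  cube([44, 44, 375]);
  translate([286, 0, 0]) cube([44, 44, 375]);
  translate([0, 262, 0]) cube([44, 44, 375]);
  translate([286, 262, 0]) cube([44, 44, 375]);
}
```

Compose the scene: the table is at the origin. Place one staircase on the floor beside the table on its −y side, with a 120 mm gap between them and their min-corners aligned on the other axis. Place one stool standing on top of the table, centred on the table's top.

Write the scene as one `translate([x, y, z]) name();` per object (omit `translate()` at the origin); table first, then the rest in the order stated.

table();
translate([0, -2640, 0]) staircase();
translate([712, 110, 734]) stool();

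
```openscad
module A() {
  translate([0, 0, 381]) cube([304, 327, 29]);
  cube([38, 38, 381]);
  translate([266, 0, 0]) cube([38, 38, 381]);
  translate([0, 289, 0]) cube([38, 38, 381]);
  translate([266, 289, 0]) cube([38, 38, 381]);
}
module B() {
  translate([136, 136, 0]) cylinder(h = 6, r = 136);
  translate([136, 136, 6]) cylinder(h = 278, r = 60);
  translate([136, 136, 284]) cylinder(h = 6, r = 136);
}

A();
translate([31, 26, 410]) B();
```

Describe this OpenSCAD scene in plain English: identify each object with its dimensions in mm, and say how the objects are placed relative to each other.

A is a four-legged stool. The seat is 304×327 mm, 29 mm thick, top at z = 410 mm. It stands on four square legs, each 38×38 mm in cross-section, from z = 0 to the seat underside, each flush with a corner of the seat.

B is a spool: two coaxial disc flanges of radius 136 mm and thickness 6 mm, joined by a core cylinder of radius 60 mm and height 278 mm. The lower flange rests on z = 0 and the three cylinders share a vertical axis.

The spool is on top of the stool.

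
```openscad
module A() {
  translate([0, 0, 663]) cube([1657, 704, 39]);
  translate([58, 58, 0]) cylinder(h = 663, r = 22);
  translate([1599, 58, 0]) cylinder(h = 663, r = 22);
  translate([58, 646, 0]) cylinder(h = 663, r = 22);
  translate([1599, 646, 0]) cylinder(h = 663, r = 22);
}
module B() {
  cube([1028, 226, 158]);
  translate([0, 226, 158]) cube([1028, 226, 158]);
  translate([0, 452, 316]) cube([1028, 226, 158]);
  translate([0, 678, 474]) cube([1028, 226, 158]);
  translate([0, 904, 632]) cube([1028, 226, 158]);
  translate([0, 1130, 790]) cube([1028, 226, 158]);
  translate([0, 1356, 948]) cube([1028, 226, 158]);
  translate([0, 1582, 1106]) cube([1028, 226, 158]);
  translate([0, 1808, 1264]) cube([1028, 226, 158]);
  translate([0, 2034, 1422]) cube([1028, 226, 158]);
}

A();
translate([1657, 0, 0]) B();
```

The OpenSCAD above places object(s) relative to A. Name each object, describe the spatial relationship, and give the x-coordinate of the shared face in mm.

The table's +x face and the staircase's −x face are both at x = 1657 mm.

A is a table. B is a staircase. The staircase is against the table's +x side, with their −y faces flush. The x-coordinate of the shared face is 1657 mm.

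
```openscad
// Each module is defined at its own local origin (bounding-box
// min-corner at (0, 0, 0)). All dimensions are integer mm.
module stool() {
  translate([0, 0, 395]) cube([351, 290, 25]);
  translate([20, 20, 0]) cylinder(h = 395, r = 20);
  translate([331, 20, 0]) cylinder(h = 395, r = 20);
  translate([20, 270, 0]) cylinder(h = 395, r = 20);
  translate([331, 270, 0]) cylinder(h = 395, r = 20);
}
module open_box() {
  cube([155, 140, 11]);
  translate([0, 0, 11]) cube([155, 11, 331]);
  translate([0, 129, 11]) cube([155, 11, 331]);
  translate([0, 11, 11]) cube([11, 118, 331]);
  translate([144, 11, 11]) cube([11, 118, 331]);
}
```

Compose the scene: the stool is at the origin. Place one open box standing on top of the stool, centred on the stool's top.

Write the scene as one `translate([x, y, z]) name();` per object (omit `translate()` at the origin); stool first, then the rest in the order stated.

stool();
translate([98, 75, 420]) open_box();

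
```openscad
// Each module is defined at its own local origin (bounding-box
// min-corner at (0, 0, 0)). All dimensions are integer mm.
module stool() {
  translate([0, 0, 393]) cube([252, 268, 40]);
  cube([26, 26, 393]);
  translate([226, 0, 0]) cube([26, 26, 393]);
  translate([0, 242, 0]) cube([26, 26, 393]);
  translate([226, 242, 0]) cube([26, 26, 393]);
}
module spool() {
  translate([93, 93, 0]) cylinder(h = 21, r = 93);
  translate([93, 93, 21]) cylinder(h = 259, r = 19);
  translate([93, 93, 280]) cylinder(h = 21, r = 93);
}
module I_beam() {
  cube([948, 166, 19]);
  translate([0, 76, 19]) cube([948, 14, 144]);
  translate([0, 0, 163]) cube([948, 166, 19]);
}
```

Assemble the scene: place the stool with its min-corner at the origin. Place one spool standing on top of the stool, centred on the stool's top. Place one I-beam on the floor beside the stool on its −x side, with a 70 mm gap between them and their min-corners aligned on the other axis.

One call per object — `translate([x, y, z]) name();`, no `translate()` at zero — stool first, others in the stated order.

stool();
translate([33, 41, 433]) spool();
translate([-1018, 0, 0]) I_beam();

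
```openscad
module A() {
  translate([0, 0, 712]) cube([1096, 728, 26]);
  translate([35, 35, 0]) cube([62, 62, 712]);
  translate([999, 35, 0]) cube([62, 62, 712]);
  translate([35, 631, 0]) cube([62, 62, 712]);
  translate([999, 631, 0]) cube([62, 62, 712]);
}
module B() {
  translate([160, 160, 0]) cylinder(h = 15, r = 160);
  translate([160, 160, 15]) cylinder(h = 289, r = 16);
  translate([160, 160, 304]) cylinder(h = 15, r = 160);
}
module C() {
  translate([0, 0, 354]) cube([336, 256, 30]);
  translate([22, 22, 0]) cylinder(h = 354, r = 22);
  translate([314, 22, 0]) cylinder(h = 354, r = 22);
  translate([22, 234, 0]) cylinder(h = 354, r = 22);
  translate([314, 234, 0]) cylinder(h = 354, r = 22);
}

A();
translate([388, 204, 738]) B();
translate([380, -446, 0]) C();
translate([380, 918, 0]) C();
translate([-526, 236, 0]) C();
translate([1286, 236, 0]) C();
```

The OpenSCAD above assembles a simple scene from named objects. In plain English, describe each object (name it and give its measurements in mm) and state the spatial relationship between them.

A is a rectangular dining table. The top is 1096×728×26 mm with its upper surface at z = 738 mm. It stands on four 62×62 mm square legs, each inset 35 mm from the nearest pair of top edges, running from the floor to the underside of the top.

B is a spool: two coaxial disc flanges of radius 160 mm and thickness 15 mm, joined by a core cylinder of radius 16 mm and height 289 mm. The lower flange rests on z = 0 and the three cylinders share a vertical axis.

C is a four-legged stool. The seat is a 336×256×30 mm slab whose top surface is at z = 384 mm; four round legs, each 44 mm in diameter, run from the floor (z = 0) to the underside of the seat, each leg's axis is inset half a diameter from the nearest pair of seat edges (so the leg's bounding box is flush with the corner).

The spool is on top of the table, centred. Four stools sit around the table at the −y, +y, −x, +x sides.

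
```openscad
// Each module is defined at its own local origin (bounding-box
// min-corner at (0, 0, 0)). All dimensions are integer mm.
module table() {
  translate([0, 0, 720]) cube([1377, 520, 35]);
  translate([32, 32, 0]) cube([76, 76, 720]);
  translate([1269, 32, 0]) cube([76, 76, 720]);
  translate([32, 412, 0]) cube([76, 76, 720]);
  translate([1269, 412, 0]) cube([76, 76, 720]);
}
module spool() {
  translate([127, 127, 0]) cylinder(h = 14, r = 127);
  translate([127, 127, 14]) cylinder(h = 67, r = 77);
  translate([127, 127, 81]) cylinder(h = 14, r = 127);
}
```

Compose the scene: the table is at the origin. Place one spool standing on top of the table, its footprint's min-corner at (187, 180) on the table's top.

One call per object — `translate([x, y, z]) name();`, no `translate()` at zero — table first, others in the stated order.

table();
translate([187, 180, 755]) spool();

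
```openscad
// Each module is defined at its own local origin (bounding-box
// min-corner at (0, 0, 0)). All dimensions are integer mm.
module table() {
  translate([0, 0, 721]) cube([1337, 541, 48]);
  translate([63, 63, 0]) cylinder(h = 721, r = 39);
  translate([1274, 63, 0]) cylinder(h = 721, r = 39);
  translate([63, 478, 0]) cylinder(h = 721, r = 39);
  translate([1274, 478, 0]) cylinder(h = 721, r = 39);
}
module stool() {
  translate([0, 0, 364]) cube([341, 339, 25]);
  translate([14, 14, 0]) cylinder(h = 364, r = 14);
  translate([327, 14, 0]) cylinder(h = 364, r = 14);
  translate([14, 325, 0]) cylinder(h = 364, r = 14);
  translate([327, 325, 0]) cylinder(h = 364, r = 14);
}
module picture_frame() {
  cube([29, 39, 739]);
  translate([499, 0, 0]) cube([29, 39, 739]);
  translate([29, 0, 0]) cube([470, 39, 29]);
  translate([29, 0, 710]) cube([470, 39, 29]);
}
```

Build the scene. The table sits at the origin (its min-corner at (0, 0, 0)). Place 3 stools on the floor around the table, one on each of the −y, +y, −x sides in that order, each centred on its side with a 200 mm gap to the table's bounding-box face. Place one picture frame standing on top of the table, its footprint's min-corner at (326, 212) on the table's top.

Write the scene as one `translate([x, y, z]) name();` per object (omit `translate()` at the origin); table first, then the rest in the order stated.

table();
translate([498, -539, 0]) stool();
translate([498, 741, 0]) stool();
translate([-541, 101, 0]) stool();
translate([326, 212, 769]) picture_frame();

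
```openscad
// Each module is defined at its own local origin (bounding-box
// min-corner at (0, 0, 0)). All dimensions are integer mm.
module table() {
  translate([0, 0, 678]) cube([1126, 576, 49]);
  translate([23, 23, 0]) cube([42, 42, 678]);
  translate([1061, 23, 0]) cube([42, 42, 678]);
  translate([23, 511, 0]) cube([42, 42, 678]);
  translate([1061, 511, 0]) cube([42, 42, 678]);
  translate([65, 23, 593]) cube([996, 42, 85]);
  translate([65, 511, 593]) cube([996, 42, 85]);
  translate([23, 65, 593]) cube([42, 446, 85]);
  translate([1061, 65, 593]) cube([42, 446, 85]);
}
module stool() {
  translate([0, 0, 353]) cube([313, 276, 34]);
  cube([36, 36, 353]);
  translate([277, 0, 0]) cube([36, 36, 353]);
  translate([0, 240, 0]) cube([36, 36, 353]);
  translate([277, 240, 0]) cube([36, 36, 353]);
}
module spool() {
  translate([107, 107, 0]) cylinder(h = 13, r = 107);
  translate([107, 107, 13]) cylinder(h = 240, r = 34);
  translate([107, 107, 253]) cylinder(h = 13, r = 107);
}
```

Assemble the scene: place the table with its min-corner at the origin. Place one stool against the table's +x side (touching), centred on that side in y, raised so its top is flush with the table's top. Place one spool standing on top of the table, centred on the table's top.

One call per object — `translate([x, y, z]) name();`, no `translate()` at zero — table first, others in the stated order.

table();
translate([1126, 150, 340]) stool();
translate([456, 181, 727]) spool();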